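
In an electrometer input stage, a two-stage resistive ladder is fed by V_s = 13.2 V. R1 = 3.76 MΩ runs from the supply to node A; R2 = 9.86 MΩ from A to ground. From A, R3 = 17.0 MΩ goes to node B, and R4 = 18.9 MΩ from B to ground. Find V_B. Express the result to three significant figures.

Node A sees R2 in parallel with the series input of stage 2, R3 + R4 = 35.90 MΩ.
Effective lower resistance at A: R2 ‖ 35.90 = 7.735 MΩ.
So V_A = 13.2 × 0.6729 = 8.882 V.
Then the unloaded second divider: V_B = V_A × R4/(R3+R4) = 8.882 × 0.5265 = 4.676 V.

V_B ≈ 4.68 V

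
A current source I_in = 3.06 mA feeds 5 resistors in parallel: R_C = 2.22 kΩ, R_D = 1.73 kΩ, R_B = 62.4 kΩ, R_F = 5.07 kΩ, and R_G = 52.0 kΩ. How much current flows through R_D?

Conductances: ΣG = 1/2.22 + 1/1.73 + 1/62.4 + 1/5.07 + 1/52.0 = 1.261 (1/kΩ).
Current divider: I(R_D) = I_in · G_k/ΣG = 3.06 × (0.5780/1.261) = 3.06 × 0.4584 = 1.403 mA.

I ≈ 1.40 mA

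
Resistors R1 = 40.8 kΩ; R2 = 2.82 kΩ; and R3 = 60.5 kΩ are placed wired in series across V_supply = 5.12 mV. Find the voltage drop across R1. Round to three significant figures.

V ≈ 2.01 mV

Series total: ΣR = 40.8 + 2.82 + 60.5 = 104.1 kΩ.
By the voltage-divider rule, V = 5.12 × 40.80/104.1 = 2.006 mV.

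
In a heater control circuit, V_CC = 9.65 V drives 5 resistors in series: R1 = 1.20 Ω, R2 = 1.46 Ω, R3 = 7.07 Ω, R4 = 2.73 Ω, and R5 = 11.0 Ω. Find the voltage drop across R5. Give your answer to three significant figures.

V ≈ 4.52 V

Total series resistance ΣR = 1.20 + 1.46 + 7.07 + 2.73 + 11.0 = 23.46 Ω.
By the voltage-divider rule, V = 9.65 × 11.00/23.46 = 4.525 V.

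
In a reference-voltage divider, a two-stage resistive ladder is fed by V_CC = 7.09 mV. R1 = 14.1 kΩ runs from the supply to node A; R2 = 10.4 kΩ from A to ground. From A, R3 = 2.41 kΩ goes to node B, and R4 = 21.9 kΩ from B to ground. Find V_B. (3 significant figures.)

V_B ≈ 2.18 mV

The second stage (R3 + R4 = 24.31 kΩ) loads node A in parallel with R2.
R2 ‖ (R3+R4) = 7.284 kΩ.
V_A = 7.09 × 7.284/(14.1 + 7.284) = 2.415 mV.
Then the unloaded second divider: V_B = V_A × R4/(R3+R4) = 2.415 × 0.9009 = 2.176 mV.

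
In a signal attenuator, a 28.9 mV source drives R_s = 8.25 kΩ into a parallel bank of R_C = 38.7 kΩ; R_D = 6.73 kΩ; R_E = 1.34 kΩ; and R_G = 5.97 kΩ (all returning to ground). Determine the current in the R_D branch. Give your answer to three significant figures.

I ≈ 0.430 µA

Parallel bank: R_p = 1/(1/38.7 + 1/6.73 + 1/1.34 + 1/5.97) = 0.9189 kΩ.
V_A by voltage divider: V_A = 28.9 × 0.9189/(8.25 + 0.9189) = 2.896 mV.
I(R_D) = V_A / R_D = 2.896/6.73 = 0.4304 µA.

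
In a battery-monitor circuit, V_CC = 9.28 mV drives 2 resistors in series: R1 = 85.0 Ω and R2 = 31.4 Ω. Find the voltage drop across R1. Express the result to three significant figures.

V ≈ 6.78 mV

Total series resistance ΣR = 85.0 + 31.4 = 116.4 Ω.
By the voltage-divider rule, V = 9.28 × 85.00/116.4 = 6.777 mV.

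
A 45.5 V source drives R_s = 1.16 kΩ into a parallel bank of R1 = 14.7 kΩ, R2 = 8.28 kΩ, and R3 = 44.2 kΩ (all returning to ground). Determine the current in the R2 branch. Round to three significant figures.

Equivalent of the parallel group: R_p = 4.730 kΩ.
V_A by voltage divider: V_A = 45.5 × 4.730/(1.16 + 4.730) = 36.54 V.
I(R2) = V_A / R2 = 36.54/8.28 = 4.413 mA.

I ≈ 4.41 mA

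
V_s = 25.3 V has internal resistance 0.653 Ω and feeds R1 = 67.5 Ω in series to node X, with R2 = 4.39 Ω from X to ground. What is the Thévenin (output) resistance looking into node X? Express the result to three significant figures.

R_th ≈ 4.12 Ω

R1' = 0.653 + 67.5 = 68.15 Ω (source resistance + R1).
Zeroing V_s shorts the top of R1' to ground, so R_th = R1' ‖ R2 = 4.124 Ω.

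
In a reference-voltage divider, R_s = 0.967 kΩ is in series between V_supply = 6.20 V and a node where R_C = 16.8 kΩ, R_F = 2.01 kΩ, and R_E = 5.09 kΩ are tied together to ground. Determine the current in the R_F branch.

I ≈ 1.78 mA

Combine the parallel branches: R_p = (1/16.8 + 1/2.01 + 1/5.09)⁻¹ = 1.327 kΩ.
V_A = 6.20 × 1.327/2.294 = 3.587 V.
I(R_F) = V_A / R_F = 3.587/2.01 = 1.784 mA.
(Equivalently: I_total = 2.703 mA, then current-divider fraction G_k/ΣG = 0.6603.)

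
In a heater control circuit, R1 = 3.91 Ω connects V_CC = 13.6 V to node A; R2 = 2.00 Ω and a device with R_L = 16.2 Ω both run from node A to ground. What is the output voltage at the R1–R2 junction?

V_out ≈ 4.25 V

R2 ‖ R_L = (2.00 × 16.2)/(2.00 + 16.2) = 1.780 Ω.
Then V_out = V_CC · R2'/(R1 + R2') = 13.6 × 1.780/5.690 = 4.255 V.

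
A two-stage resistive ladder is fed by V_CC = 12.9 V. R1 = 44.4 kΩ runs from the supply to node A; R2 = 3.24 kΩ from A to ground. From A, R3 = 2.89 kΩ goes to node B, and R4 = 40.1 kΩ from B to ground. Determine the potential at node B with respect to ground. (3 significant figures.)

The second stage (R3 + R4 = 42.99 kΩ) loads node A in parallel with R2.
R2 ‖ (R3+R4) = 3.013 kΩ.
So V_A = 12.9 × 0.06355 = 0.8198 V.
V_B = V_A × 0.9328 = 0.7646 V.

V_B ≈ 0.765 V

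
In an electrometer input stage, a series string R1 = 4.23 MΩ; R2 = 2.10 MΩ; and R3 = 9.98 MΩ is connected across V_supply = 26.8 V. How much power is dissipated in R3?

Series current I = V_supply/ΣR = 26.8/16.31 = 1.643 µA.
P(R3) = I²·R3 = (1.643)² × 9.98 = 26.95 µW.

P ≈ 26.9 µW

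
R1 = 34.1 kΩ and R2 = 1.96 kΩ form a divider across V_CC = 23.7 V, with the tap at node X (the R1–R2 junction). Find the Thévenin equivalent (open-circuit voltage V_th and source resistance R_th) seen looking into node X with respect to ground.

With X open, the divider is unloaded: V_th = 23.7 × 1.96/36.06 = 1.288 V.
Zeroing V_CC shorts the top of R1 to ground, so R_th = R1 ‖ R2 = 1.853 kΩ.

V_th ≈ 1.29 V, R_th ≈ 1.85 kΩ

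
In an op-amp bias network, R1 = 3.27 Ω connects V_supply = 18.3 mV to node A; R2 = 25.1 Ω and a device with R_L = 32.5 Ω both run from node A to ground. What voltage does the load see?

First combine the lower leg with the load: R2 ‖ R_L = 14.16 Ω.
Voltage divider with the loaded lower leg: V_out = 18.3 × 14.16/(3.27 + 14.16) = 18.3 × 0.8124 = 14.87 mV.
(Unloaded it would be 16.2 mV; the load pulls it down.)

V_out ≈ 14.9 mV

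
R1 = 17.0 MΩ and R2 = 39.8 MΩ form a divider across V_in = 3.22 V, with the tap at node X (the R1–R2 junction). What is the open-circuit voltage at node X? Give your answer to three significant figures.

Open-circuit (no load on X): V_th = V_in · R2/(R1 + R2) = 3.22 × 39.8/(17.00 + 39.8) = 2.256 V.

V_th ≈ 2.26 V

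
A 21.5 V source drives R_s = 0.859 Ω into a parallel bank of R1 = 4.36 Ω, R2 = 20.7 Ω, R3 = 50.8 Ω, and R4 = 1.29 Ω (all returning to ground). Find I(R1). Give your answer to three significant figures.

I ≈ 2.57 A

Combine the parallel branches: R_p = (1/4.36 + 1/20.7 + 1/50.8 + 1/1.29)⁻¹ = 0.9324 Ω.
V_A = 21.5 × 0.9324/1.791 = 11.19 V.
I(R1) = V_A / R1 = 11.19/4.36 = 2.567 A.
(Check via current divider: I_total = 12.00 A; share G_k/ΣG = 0.2138 → same result.)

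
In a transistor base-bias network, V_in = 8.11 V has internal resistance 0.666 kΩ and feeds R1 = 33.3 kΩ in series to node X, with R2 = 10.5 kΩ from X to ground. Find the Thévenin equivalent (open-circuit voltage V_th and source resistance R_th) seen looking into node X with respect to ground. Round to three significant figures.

R1' = 0.666 + 33.3 = 33.97 kΩ (source resistance + R1).
V_th is the unloaded tap voltage: V_in · R2/(R1'+R2) = 8.11 × 0.2361 = 1.915 V.
Looking into X with the source shorted: R_th = R1'·R2/(R1'+R2) = 33.97 × 10.5/44.47 = 8.021 kΩ.

V_th ≈ 1.92 V, R_th ≈ 8.02 kΩ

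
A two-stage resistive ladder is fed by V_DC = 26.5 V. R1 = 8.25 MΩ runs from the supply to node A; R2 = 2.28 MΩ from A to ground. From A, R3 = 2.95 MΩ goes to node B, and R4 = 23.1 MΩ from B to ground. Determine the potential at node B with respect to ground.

Node A sees R2 in parallel with the series input of stage 2, R3 + R4 = 26.05 MΩ.
Effective lower resistance at A: R2 ‖ 26.05 = 2.097 MΩ.
First divider: V_A = V_DC · 2.097/(8.25 + 2.097) = 5.370 V.
V_B = V_A × 0.8868 = 4.762 V.

V_B ≈ 4.76 V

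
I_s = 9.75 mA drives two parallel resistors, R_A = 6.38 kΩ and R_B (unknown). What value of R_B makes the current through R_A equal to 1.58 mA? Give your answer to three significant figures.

Two-branch current divider: I_A = I_s · R_B/(R_A + R_B).
1.58/9.75 = R_B/(R_A + R_B) → R_B = R_A · (0.1621)/(1 − 0.1621) = 6.38 × 0.1934 = 1.234 kΩ.

R_B ≈ 1.23 kΩ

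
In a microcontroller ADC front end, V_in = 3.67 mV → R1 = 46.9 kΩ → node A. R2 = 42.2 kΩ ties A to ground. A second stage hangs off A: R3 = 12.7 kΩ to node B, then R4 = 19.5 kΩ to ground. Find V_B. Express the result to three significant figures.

Node A sees R2 in parallel with the series input of stage 2, R3 + R4 = 32.20 kΩ.
R2 ‖ (R3+R4) = 18.26 kΩ.
V_A = 3.67 × 18.26/(46.9 + 18.26) = 1.029 mV.
V_B = V_A × 0.6056 = 0.6229 mV.

V_B ≈ 0.623 mV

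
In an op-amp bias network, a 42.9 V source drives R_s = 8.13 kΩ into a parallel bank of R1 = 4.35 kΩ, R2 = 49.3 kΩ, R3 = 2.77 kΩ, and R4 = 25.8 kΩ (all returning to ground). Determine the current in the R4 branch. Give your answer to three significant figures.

I ≈ 0.265 mA

Parallel bank: R_p = 1/(1/4.35 + 1/49.3 + 1/2.77 + 1/25.8) = 1.539 kΩ.
Node voltage V_A = V_s · R_p/(R_s + R_p) = 42.9 × 0.1591 = 6.827 V.
Branch current I = V_A/R4 = 6.827/25.8 = 0.2646 mA.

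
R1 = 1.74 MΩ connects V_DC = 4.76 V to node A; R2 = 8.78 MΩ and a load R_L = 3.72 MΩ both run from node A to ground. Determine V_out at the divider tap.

R2 ‖ R_L = (8.78 × 3.72)/(8.78 + 3.72) = 2.613 MΩ.
Now apply the divider: V_out = 4.76 × 0.6003 = 2.857 V.
(Unloaded it would be 3.97 V; the load pulls it down.)

V_out ≈ 2.86 V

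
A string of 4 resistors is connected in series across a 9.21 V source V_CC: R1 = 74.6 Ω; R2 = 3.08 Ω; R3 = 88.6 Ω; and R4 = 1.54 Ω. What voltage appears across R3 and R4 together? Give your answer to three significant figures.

V ≈ 4.95 V

ΣR = 74.6 + 3.08 + 88.6 + 1.54 = 167.8 Ω.
R_{R3..R4} = 88.6 + 1.54 = 90.14 Ω.
Voltage divider: V = V_CC · (90.14 / 167.8) = 9.21 × 0.5371 = 4.947 V.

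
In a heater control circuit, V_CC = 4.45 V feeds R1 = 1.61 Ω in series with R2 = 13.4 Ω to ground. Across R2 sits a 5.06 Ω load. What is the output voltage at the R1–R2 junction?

V_out ≈ 3.09 V

The load sits in parallel with R2, giving an effective lower resistance R2' = R2·R_L/(R2+R_L) = 3.673 Ω.
Now apply the divider: V_out = 4.45 × 0.6953 = 3.094 V.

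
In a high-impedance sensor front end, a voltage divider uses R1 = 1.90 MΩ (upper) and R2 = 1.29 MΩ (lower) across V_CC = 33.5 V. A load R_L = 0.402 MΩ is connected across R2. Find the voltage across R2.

First combine the lower leg with the load: R2 ‖ R_L = 0.3065 MΩ.
Now apply the divider: V_out = 33.5 × 0.1389 = 4.653 V.

V_out ≈ 4.65 V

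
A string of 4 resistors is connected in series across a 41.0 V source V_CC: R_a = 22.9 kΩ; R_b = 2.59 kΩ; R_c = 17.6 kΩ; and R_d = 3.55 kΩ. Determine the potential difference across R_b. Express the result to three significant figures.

Series total: ΣR = 22.9 + 2.59 + 17.6 + 3.55 = 46.64 kΩ.
Voltage divider: V = V_CC · (2.590 / 46.64) = 41.0 × 0.05553 = 2.277 V.

V ≈ 2.28 V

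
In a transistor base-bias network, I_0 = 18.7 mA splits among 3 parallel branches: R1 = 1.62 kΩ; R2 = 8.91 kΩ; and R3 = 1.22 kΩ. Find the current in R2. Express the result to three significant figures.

Total conductance ΣG = 1/1.62 + 1/8.91 + 1/1.22 = 1.549 (units of 1/kΩ).
Current divider: I(R2) = I_0 · G_k/ΣG = 18.7 × (0.1122/1.549) = 18.7 × 0.07245 = 1.355 mA.

I ≈ 1.35 mA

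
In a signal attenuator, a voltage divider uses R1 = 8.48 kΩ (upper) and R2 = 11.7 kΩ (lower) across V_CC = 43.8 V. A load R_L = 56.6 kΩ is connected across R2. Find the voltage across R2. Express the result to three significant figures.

R2 ‖ R_L = (11.7 × 56.6)/(11.7 + 56.6) = 9.696 kΩ.
Then V_out = V_CC · R2'/(R1 + R2') = 43.8 × 9.696/18.18 = 23.36 V.

V_out ≈ 23.4 V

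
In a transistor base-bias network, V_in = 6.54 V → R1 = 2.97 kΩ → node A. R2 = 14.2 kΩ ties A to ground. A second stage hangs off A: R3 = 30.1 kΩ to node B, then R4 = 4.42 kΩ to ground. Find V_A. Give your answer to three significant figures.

Node A sees R2 in parallel with the series input of stage 2, R3 + R4 = 34.52 kΩ.
R2 ‖ (R3+R4) = 10.06 kΩ.
V_A = 6.54 × 10.06/(2.97 + 10.06) = 5.049 V.

V_A ≈ 5.05 V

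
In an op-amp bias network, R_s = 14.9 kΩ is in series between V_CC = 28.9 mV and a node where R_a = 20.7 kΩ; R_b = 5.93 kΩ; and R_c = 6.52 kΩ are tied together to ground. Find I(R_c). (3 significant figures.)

Equivalent of the parallel group: R_p = 2.700 kΩ.
V_A by voltage divider: V_A = 28.9 × 2.700/(14.9 + 2.700) = 4.434 mV.
I(R_c) = V_A / R_c = 4.434/6.52 = 0.6801 µA.
(Check via current divider: I_total = 1.642 µA; share G_k/ΣG = 0.4142 → same result.)

I ≈ 0.680 µA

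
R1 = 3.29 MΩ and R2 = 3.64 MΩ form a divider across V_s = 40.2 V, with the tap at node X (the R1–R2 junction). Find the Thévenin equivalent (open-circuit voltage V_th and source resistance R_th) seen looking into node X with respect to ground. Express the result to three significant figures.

With X open, the divider is unloaded: V_th = 40.2 × 3.64/6.930 = 21.12 V.
With V_s suppressed (replaced by a short), R_th = R1 ‖ R2 = (3.290 × 3.64)/(3.290 + 3.64) = 1.728 MΩ.

V_th ≈ 21.1 V, R_th ≈ 1.73 MΩ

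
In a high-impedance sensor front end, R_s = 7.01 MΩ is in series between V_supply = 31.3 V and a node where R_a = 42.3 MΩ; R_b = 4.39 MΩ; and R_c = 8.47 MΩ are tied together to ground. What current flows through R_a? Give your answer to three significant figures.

I ≈ 0.206 µA

Combine the parallel branches: R_p = (1/42.3 + 1/4.39 + 1/8.47)⁻¹ = 2.706 MΩ.
V_A by voltage divider: V_A = 31.3 × 2.706/(7.01 + 2.706) = 8.718 V.
Branch current I = V_A/R_a = 8.718/42.3 = 0.2061 µA.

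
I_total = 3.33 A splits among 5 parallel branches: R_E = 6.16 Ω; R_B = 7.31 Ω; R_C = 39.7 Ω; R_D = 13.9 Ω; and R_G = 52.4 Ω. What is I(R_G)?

I ≈ 0.153 A

Conductances: ΣG = 1/6.16 + 1/7.31 + 1/39.7 + 1/13.9 + 1/52.4 = 0.4154 (1/Ω).
By the current-divider rule, I = I_total · G_k/ΣG = 3.33 × 0.04595 = 0.1530 A.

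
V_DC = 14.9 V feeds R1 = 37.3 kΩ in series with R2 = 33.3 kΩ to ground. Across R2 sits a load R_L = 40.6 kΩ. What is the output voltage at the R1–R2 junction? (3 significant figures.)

V_out ≈ 4.90 V

First combine the lower leg with the load: R2 ‖ R_L = 18.29 kΩ.
Then V_out = V_DC · R2'/(R1 + R2') = 14.9 × 18.29/55.59 = 4.903 V.
(Unloaded it would be 7.03 V; the load pulls it down.)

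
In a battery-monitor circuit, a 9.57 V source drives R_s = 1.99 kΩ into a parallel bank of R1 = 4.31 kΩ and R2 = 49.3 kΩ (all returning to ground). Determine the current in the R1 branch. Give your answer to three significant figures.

Combine the parallel branches: R_p = (1/4.31 + 1/49.3)⁻¹ = 3.963 kΩ.
V_A by voltage divider: V_A = 9.57 × 3.963/(1.99 + 3.963) = 6.371 V.
I(R1) = V_A / R1 = 6.371/4.31 = 1.478 mA.

I ≈ 1.48 mA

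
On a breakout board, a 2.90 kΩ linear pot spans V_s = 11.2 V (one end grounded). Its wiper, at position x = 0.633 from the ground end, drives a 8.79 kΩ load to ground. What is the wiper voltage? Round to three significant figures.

V_out ≈ 6.58 V

Split the track: R_lower = x·R_p = 1.836 kΩ, R_upper = (1−x)·R_p = 1.064 kΩ.
(x·R_p) ‖ R_L = 1.519 kΩ.
V_out = 11.2 × 1.519/(1.064 + 1.519) = 6.585 V.
(Unloaded: V_out = x·V_s = 7.09 V.)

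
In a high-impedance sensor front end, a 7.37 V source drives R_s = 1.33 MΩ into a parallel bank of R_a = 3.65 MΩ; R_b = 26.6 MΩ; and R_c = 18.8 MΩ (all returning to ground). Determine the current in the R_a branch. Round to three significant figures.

I ≈ 1.36 µA

Parallel bank: R_p = 1/(1/3.65 + 1/26.6 + 1/18.8) = 2.742 MΩ.
V_A by voltage divider: V_A = 7.37 × 2.742/(1.33 + 2.742) = 4.963 V.
Branch current I = V_A/R_a = 4.963/3.65 = 1.360 µA.
(Check via current divider: I_total = 1.810 µA; share G_k/ΣG = 0.7511 → same result.)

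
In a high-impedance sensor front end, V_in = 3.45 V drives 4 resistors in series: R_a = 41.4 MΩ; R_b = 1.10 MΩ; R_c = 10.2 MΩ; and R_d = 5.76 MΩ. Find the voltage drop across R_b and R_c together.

V ≈ 0.667 V

ΣR = 41.4 + 1.10 + 10.2 + 5.76 = 58.46 MΩ.
R_{R_b..R_c} = 1.10 + 10.2 = 11.30 MΩ.
By the voltage-divider rule, V = 3.45 × 11.30/58.46 = 0.6669 V.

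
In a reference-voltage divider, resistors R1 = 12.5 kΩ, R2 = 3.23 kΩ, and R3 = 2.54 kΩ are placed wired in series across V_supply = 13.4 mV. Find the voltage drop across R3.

V ≈ 1.86 mV

Series total: ΣR = 12.5 + 3.23 + 2.54 = 18.27 kΩ.
V = V_supply · R/ΣR = 13.4 × 0.1390 = 1.863 mV.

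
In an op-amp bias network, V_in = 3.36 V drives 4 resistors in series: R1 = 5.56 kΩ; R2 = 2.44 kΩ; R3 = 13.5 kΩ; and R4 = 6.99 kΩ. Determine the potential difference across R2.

V ≈ 0.288 V

Series total: ΣR = 5.56 + 2.44 + 13.5 + 6.99 = 28.49 kΩ.
V = V_in · R/ΣR = 3.36 × 0.08564 = 0.2878 V.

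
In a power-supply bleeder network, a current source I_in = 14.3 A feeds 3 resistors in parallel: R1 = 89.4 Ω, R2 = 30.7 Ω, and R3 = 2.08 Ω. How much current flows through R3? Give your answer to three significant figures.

I ≈ 13.1 A

Conductances: ΣG = 1/89.4 + 1/30.7 + 1/2.08 = 0.5245 (1/Ω).
By the current-divider rule, I = I_in · G_k/ΣG = 14.3 × 0.9166 = 13.11 A.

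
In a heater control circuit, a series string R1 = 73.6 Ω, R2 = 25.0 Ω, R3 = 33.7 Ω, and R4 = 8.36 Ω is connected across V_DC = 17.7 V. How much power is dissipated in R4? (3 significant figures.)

P ≈ 0.132 W

ΣR = 140.7 Ω → I = 17.7/140.7 = 0.1258 A.
V(R4) = I·R = 1.052 V; P = V·I = 1.052 × 0.1258 = 0.1324 W.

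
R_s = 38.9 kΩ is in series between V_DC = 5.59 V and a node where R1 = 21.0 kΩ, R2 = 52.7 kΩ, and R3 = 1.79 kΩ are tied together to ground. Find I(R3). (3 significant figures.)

I ≈ 0.123 mA

Parallel bank: R_p = 1/(1/21.0 + 1/52.7 + 1/1.79) = 1.599 kΩ.
Node voltage V_A = V_DC · R_p/(R_s + R_p) = 5.59 × 0.03949 = 0.2208 V.
Branch current I = V_A/R3 = 0.2208/1.79 = 0.1233 mA.
(Check via current divider: I_total = 0.1380 mA; share G_k/ΣG = 0.8935 → same result.)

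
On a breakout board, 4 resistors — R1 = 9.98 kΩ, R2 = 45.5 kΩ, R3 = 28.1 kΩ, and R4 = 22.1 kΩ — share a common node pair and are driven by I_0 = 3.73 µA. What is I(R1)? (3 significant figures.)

I ≈ 1.84 µA

ΣG = 1/9.98 + 1/45.5 + 1/28.1 + 1/22.1 = 0.2030.
By the current-divider rule, I = I_0 · G_k/ΣG = 3.73 × 0.4936 = 1.841 µA.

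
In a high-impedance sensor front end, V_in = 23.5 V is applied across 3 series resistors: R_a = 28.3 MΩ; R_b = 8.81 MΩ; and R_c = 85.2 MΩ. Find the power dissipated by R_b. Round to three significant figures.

P ≈ 0.325 µW

Series current I = V_in/ΣR = 23.5/122.3 = 0.1921 µA.
V(R_b) = I·R = 1.693 V; P = V·I = 1.693 × 0.1921 = 0.3252 µW.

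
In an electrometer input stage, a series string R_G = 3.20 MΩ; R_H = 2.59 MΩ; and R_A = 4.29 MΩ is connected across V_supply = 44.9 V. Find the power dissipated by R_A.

P ≈ 85.1 µW

The common current is I = 44.9/10.08 = 4.454 µA.
P(R_A) = I²·R_A = (4.454)² × 4.29 = 85.12 µW.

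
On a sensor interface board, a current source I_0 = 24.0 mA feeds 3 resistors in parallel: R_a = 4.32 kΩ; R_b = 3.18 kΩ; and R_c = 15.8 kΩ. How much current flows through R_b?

ΣG = 1/4.32 + 1/3.18 + 1/15.8 = 0.6092.
By the current-divider rule, I = I_0 · G_k/ΣG = 24.0 × 0.5162 = 12.39 mA.

I ≈ 12.4 mA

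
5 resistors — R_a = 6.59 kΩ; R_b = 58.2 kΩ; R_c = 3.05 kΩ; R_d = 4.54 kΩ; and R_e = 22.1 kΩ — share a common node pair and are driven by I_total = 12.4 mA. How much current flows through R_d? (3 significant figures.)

I ≈ 3.58 mA

ΣG = 1/6.59 + 1/58.2 + 1/3.05 + 1/4.54 + 1/22.1 = 0.7623.
By the current-divider rule, I = I_total · G_k/ΣG = 12.4 × 0.2889 = 3.583 mA.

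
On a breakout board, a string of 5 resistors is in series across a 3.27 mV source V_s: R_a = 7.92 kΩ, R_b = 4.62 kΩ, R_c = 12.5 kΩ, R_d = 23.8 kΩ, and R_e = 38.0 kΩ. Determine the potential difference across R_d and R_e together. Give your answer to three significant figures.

Total series resistance ΣR = 7.92 + 4.62 + 12.5 + 23.8 + 38.0 = 86.84 kΩ.
R_{R_d..R_e} = 23.8 + 38.0 = 61.80 kΩ.
By the voltage-divider rule, V = 3.27 × 61.80/86.84 = 2.327 mV.

V ≈ 2.33 mV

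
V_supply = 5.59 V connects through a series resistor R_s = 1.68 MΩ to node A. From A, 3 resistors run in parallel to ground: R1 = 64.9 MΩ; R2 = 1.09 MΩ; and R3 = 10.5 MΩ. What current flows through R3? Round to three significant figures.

I ≈ 0.195 µA

Parallel bank: R_p = 1/(1/64.9 + 1/1.09 + 1/10.5) = 0.9727 MΩ.
V_A by voltage divider: V_A = 5.59 × 0.9727/(1.68 + 0.9727) = 2.050 V.
I(R3) = V_A / R3 = 2.050/10.5 = 0.1952 µA.
(Check via current divider: I_total = 2.107 µA; share G_k/ΣG = 0.09264 → same result.)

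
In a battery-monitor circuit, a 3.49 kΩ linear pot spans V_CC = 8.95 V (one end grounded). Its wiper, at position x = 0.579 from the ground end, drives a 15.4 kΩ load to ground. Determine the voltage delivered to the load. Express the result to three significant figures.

The pot divides into 1.469 kΩ above the wiper and 2.021 kΩ below.
(x·R_p) ‖ R_L = 1.786 kΩ.
Then V_out = V_CC · 1.786/(1.469 + 1.786) = 4.911 V.

V_out ≈ 4.91 V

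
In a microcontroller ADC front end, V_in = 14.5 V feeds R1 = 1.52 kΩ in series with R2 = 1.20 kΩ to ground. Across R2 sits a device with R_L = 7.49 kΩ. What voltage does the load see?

V_out ≈ 5.87 V

First combine the lower leg with the load: R2 ‖ R_L = 1.034 kΩ.
Voltage divider with the loaded lower leg: V_out = 14.5 × 1.034/(1.52 + 1.034) = 14.5 × 0.4049 = 5.871 V.
(Unloaded it would be 6.40 V; the load pulls it down.)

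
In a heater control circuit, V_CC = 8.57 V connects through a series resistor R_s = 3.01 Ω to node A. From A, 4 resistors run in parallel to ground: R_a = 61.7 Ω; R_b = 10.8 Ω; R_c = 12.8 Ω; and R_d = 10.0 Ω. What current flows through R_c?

I ≈ 0.359 A

Combine the parallel branches: R_p = (1/61.7 + 1/10.8 + 1/12.8 + 1/10.0)⁻¹ = 3.485 Ω.
V_A = 8.57 × 3.485/6.495 = 4.599 V.
Branch current I = V_A/R_c = 4.599/12.8 = 0.3593 A.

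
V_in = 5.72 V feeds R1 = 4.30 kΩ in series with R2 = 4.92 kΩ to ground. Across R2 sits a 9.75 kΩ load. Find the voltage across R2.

V_out ≈ 2.47 V

First combine the lower leg with the load: R2 ‖ R_L = 3.270 kΩ.
Then V_out = V_in · R2'/(R1 + R2') = 5.72 × 3.270/7.570 = 2.471 V.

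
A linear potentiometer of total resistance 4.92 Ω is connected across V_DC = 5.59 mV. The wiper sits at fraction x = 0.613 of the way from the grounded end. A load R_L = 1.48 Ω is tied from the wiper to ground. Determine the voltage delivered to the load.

Lower segment x·R_p = 3.016 Ω; upper segment (1−x)·R_p = 1.904 Ω.
Lower segment in parallel with the load: 3.016 ‖ 1.48 = 0.9928 Ω.
V_out = 5.59 × 0.9928/(1.904 + 0.9928) = 1.916 mV.

V_out ≈ 1.92 mV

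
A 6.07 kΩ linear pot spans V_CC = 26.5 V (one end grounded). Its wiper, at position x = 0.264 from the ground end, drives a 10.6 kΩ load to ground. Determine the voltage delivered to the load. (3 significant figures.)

Lower segment x·R_p = 1.602 kΩ; upper segment (1−x)·R_p = 4.468 kΩ.
R_L loads the lower segment: effective lower R = 1.392 kΩ.
Loaded-divider output: V_out = 26.5 × 0.2376 = 6.296 V.

V_out ≈ 6.30 V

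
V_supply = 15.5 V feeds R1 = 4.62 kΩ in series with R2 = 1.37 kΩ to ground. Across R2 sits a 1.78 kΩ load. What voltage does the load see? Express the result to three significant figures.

First combine the lower leg with the load: R2 ‖ R_L = 0.7742 kΩ.
Voltage divider with the loaded lower leg: V_out = 15.5 × 0.7742/(4.62 + 0.7742) = 15.5 × 0.1435 = 2.225 V.
(Unloaded it would be 3.55 V; the load pulls it down.)

V_out ≈ 2.22 V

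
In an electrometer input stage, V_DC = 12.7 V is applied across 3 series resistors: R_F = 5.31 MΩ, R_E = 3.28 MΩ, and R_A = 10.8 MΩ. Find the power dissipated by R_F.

The common current is I = 12.7/19.39 = 0.6550 µA.
V(R_F) = I·R = 3.478 V; P = V·I = 3.478 × 0.6550 = 2.278 µW.

P ≈ 2.28 µW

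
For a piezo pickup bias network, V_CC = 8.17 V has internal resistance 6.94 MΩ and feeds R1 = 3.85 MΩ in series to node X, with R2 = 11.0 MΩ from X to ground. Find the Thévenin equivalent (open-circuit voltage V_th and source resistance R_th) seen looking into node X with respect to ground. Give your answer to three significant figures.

V_th ≈ 4.12 V, R_th ≈ 5.45 MΩ

R1' = 6.94 + 3.85 = 10.79 MΩ (source resistance + R1).
V_th is the unloaded tap voltage: V_CC · R2/(R1'+R2) = 8.17 × 0.5048 = 4.124 V.
Looking into X with the source shorted: R_th = R1'·R2/(R1'+R2) = 10.79 × 11.0/21.79 = 5.447 MΩ.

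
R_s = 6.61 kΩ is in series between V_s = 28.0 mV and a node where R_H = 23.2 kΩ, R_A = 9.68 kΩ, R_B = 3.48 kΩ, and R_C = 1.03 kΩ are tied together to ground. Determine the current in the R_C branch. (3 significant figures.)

Combine the parallel branches: R_p = (1/23.2 + 1/9.68 + 1/3.48 + 1/1.03)⁻¹ = 0.7119 kΩ.
Node voltage V_A = V_s · R_p/(R_s + R_p) = 28.0 × 0.09723 = 2.722 mV.
I(R_C) = V_A / R_C = 2.722/1.03 = 2.643 µA.

I ≈ 2.64 µA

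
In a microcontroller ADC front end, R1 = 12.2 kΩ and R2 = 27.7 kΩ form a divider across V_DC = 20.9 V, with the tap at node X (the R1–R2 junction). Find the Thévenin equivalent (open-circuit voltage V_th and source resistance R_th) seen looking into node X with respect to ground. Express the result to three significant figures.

V_th is the unloaded tap voltage: V_DC · R2/(R1+R2) = 20.9 × 0.6942 = 14.51 V.
Zeroing V_DC shorts the top of R1 to ground, so R_th = R1 ‖ R2 = 8.470 kΩ.

V_th ≈ 14.5 V, R_th ≈ 8.47 kΩ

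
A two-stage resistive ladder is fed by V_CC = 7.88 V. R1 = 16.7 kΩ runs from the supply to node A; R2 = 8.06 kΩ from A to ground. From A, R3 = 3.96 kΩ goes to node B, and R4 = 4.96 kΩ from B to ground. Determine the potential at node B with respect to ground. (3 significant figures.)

V_B ≈ 0.886 V

Looking into the second stage from A: R3 + R4 = 8.920 kΩ appears in parallel with R2.
R2 ‖ (R3+R4) = 4.234 kΩ.
So V_A = 7.88 × 0.2023 = 1.594 V.
Stage 2 is unloaded, so V_B = V_A · R4/(R3+R4) = 1.594 × 4.96/8.920 = 0.8862 V.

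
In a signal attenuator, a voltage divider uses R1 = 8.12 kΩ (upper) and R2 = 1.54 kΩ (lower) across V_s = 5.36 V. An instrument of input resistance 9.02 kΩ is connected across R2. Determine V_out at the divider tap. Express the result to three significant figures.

V_out ≈ 0.747 V

First combine the lower leg with the load: R2 ‖ R_L = 1.315 kΩ.
Then V_out = V_s · R2'/(R1 + R2') = 5.36 × 1.315/9.435 = 0.7473 V.
(Unloaded it would be 0.854 V; the load pulls it down.)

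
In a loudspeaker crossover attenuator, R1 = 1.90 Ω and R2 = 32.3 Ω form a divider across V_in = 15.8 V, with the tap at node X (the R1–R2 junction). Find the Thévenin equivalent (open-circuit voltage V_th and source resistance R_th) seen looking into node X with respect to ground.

With X open, the divider is unloaded: V_th = 15.8 × 32.3/34.20 = 14.92 V.
With V_in suppressed (replaced by a short), R_th = R1 ‖ R2 = (1.900 × 32.3)/(1.900 + 32.3) = 1.794 Ω.

V_th ≈ 14.9 V, R_th ≈ 1.79 Ω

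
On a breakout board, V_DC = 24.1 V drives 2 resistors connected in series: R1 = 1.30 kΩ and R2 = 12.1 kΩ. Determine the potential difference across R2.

ΣR = 1.30 + 12.1 = 13.40 kΩ.
By the voltage-divider rule, V = 24.1 × 12.10/13.40 = 21.76 V.

V ≈ 21.8 V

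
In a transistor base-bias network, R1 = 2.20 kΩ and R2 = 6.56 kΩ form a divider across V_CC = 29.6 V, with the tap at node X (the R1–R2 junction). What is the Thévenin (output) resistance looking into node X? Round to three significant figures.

With V_CC suppressed (replaced by a short), R_th = R1 ‖ R2 = (2.200 × 6.56)/(2.200 + 6.56) = 1.647 kΩ.

R_th ≈ 1.65 kΩ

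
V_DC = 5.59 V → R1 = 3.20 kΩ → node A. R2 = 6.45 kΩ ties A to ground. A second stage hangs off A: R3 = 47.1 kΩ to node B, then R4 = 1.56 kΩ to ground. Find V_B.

Looking into the second stage from A: R3 + R4 = 48.66 kΩ appears in parallel with R2.
R2 ‖ (R3+R4) = 5.695 kΩ.
So V_A = 5.59 × 0.6403 = 3.579 V.
Stage 2 is unloaded, so V_B = V_A · R4/(R3+R4) = 3.579 × 1.56/48.66 = 0.1147 V.

V_B ≈ 0.115 V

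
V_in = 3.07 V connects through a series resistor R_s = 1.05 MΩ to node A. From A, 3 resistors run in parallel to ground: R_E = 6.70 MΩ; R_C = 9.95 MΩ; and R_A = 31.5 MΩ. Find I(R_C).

I ≈ 0.238 µA

Combine the parallel branches: R_p = (1/6.70 + 1/9.95 + 1/31.5)⁻¹ = 3.552 MΩ.
V_A = 3.07 × 3.552/4.602 = 2.370 V.
Branch current I = V_A/R_C = 2.370/9.95 = 0.2382 µA.
(Equivalently: I_total = 0.6670 µA, then current-divider fraction G_k/ΣG = 0.3570.)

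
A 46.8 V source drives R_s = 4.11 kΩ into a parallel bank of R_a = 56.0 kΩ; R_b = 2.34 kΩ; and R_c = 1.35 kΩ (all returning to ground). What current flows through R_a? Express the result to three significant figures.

Parallel bank: R_p = 1/(1/56.0 + 1/2.34 + 1/1.35) = 0.8432 kΩ.
Node voltage V_A = V_DC · R_p/(R_s + R_p) = 46.8 × 0.1702 = 7.967 V.
I(R_a) = V_A / R_a = 7.967/56.0 = 0.1423 mA.
(Equivalently: I_total = 9.448 mA, then current-divider fraction G_k/ΣG = 0.01506.)

I ≈ 0.142 mA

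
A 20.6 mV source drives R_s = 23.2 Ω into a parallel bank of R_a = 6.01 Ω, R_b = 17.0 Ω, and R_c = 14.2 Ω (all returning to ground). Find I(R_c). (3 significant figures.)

Parallel bank: R_p = 1/(1/6.01 + 1/17.0 + 1/14.2) = 3.383 Ω.
V_A = 20.6 × 3.383/26.58 = 2.621 mV.
I(R_c) = V_A / R_c = 2.621/14.2 = 0.1846 mA.
(Check via current divider: I_total = 0.7749 mA; share G_k/ΣG = 0.2382 → same result.)

I ≈ 0.185 mA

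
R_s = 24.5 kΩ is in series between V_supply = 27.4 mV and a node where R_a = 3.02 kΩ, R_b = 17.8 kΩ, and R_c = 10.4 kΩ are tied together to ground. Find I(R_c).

Parallel bank: R_p = 1/(1/3.02 + 1/17.8 + 1/10.4) = 2.068 kΩ.
Node voltage V_A = V_supply · R_p/(R_s + R_p) = 27.4 × 0.07785 = 2.133 mV.
Branch current I = V_A/R_c = 2.133/10.4 = 0.2051 µA.

I ≈ 0.205 µA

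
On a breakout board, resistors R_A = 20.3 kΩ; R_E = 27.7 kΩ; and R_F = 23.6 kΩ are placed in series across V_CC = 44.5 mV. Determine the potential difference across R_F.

V ≈ 14.7 mV

Series total: ΣR = 20.3 + 27.7 + 23.6 = 71.60 kΩ.
By the voltage-divider rule, V = 44.5 × 23.60/71.60 = 14.67 mV.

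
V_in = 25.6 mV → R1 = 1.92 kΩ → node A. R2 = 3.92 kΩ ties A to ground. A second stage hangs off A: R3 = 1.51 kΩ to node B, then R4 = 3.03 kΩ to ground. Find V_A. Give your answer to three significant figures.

V_A ≈ 13.4 mV

The second stage (R3 + R4 = 4.540 kΩ) loads node A in parallel with R2.
Effective lower resistance at A: R2 ‖ 4.540 = 2.104 kΩ.
First divider: V_A = V_in · 2.104/(1.92 + 2.104) = 13.38 mV.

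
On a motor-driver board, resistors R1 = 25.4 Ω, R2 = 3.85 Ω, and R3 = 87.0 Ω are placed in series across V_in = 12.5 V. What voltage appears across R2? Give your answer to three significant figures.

ΣR = 25.4 + 3.85 + 87.0 = 116.2 Ω.
By the voltage-divider rule, V = 12.5 × 3.850/116.2 = 0.4140 V.

V ≈ 0.414 V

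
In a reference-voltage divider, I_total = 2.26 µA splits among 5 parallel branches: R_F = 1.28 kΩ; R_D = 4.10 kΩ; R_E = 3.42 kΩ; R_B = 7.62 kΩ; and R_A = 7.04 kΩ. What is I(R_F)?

Total conductance ΣG = 1/1.28 + 1/4.10 + 1/3.42 + 1/7.62 + 1/7.04 = 1.591 (units of 1/kΩ).
R_F takes the fraction G_k/ΣG = 0.7812/1.591 = 0.4911, so I = 2.26 × 0.4911 = 1.110 µA.

I ≈ 1.11 µA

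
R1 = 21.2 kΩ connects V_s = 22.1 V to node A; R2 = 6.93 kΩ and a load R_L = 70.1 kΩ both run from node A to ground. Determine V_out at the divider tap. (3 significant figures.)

V_out ≈ 5.07 V

R2 ‖ R_L = (6.93 × 70.1)/(6.93 + 70.1) = 6.307 kΩ.
Then V_out = V_s · R2'/(R1 + R2') = 22.1 × 6.307/27.51 = 5.067 V.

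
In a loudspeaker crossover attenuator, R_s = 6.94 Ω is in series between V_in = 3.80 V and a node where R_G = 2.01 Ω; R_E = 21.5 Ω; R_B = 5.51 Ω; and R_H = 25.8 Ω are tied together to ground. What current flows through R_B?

I ≈ 0.109 A

Equivalent of the parallel group: R_p = 1.308 Ω.
V_A by voltage divider: V_A = 3.80 × 1.308/(6.94 + 1.308) = 0.6028 V.
Branch current I = V_A/R_B = 0.6028/5.51 = 0.1094 A.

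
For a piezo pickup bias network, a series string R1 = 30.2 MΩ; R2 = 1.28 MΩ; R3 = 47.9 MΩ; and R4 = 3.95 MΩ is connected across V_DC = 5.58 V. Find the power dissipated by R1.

P ≈ 0.135 µW

ΣR = 83.33 MΩ → I = 5.58/83.33 = 0.06696 µA.
V(R1) = I·R = 2.022 V; P = V·I = 2.022 × 0.06696 = 0.1354 µW.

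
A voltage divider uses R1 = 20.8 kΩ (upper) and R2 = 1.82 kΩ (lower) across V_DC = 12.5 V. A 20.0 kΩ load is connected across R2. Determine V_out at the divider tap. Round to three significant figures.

V_out ≈ 0.928 V

The load sits in parallel with R2, giving an effective lower resistance R2' = R2·R_L/(R2+R_L) = 1.668 kΩ.
Now apply the divider: V_out = 12.5 × 0.07425 = 0.9281 V.
(Unloaded it would be 1.01 V; the load pulls it down.)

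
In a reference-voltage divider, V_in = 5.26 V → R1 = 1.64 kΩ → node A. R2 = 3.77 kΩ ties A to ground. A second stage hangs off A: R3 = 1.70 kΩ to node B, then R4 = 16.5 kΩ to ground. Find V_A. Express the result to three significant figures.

Node A sees R2 in parallel with the series input of stage 2, R3 + R4 = 18.20 kΩ.
R2 ‖ (R3+R4) = 3.123 kΩ.
First divider: V_A = V_in · 3.123/(1.64 + 3.123) = 3.449 V.

V_A ≈ 3.45 V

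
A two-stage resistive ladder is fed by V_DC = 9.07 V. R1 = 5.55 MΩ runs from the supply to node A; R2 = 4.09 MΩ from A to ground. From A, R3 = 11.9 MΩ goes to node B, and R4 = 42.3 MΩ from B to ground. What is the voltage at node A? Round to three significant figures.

The second stage (R3 + R4 = 54.20 MΩ) loads node A in parallel with R2.
Effective lower resistance at A: R2 ‖ 54.20 = 3.803 MΩ.
V_A = 9.07 × 3.803/(5.55 + 3.803) = 3.688 V.

V_A ≈ 3.69 V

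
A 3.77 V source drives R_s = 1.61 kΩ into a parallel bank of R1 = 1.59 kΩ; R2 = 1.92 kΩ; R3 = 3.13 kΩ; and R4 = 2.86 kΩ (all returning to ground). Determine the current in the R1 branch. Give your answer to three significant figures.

Equivalent of the parallel group: R_p = 0.5498 kΩ.
V_A = 3.77 × 0.5498/2.160 = 0.9597 V.
Branch current I = V_A/R1 = 0.9597/1.59 = 0.6036 mA.

I ≈ 0.604 mA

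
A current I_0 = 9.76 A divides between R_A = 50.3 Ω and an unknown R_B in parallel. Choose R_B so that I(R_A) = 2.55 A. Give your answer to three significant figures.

R_B ≈ 17.8 Ω

In a two-way split, I_A/I_0 = R_B/(R_A + R_B).
2.55/9.76 = R_B/(R_A + R_B) → R_B = R_A · (0.2613)/(1 − 0.2613) = 50.3 × 0.3537 = 17.79 Ω.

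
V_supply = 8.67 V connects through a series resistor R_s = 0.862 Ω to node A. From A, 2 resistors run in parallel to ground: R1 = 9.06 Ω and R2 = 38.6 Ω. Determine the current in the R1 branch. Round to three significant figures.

Parallel bank: R_p = 1/(1/9.06 + 1/38.6) = 7.338 Ω.
Node voltage V_A = V_supply · R_p/(R_s + R_p) = 8.67 × 0.8949 = 7.759 V.
I(R1) = V_A / R1 = 7.759/9.06 = 0.8564 A.
(Check via current divider: I_total = 1.057 A; share G_k/ΣG = 0.8099 → same result.)

I ≈ 0.856 A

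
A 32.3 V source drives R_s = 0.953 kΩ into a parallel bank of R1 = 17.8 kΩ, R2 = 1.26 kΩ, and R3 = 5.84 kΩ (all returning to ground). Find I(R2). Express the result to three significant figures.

Parallel bank: R_p = 1/(1/17.8 + 1/1.26 + 1/5.84) = 0.9794 kΩ.
V_A by voltage divider: V_A = 32.3 × 0.9794/(0.953 + 0.9794) = 16.37 V.
Branch current I = V_A/R2 = 16.37/1.26 = 12.99 mA.
(Equivalently: I_total = 16.72 mA, then current-divider fraction G_k/ΣG = 0.7773.)

I ≈ 13.0 mA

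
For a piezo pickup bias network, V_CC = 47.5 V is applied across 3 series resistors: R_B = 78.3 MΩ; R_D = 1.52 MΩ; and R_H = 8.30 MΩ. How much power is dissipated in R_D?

ΣR = 88.12 MΩ → I = 47.5/88.12 = 0.5390 µA.
P = I²R = 0.2906 × 1.52 = 0.4417 µW.

P ≈ 0.442 µW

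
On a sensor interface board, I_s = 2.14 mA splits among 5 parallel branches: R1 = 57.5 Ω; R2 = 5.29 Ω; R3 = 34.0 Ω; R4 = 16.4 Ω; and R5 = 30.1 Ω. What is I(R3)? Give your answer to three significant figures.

I ≈ 0.191 mA

Conductances: ΣG = 1/57.5 + 1/5.29 + 1/34.0 + 1/16.4 + 1/30.1 = 0.3300 (1/Ω).
By the current-divider rule, I = I_s · G_k/ΣG = 2.14 × 0.08912 = 0.1907 mA.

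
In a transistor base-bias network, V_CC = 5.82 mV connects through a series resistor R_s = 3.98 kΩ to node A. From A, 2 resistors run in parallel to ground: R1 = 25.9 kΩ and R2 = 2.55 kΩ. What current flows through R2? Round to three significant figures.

Combine the parallel branches: R_p = (1/25.9 + 1/2.55)⁻¹ = 2.321 kΩ.
V_A by voltage divider: V_A = 5.82 × 2.321/(3.98 + 2.321) = 2.144 mV.
Branch current I = V_A/R2 = 2.144/2.55 = 0.8408 µA.
(Check via current divider: I_total = 0.9236 µA; share G_k/ΣG = 0.9104 → same result.)

I ≈ 0.841 µA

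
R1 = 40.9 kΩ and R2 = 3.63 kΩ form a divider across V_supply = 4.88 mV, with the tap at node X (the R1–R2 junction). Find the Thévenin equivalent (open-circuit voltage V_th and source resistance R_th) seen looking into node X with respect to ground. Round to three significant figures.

V_th is the unloaded tap voltage: V_supply · R2/(R1+R2) = 4.88 × 0.08152 = 0.3978 mV.
With V_supply suppressed (replaced by a short), R_th = R1 ‖ R2 = (40.90 × 3.63)/(40.90 + 3.63) = 3.334 kΩ.

V_th ≈ 0.398 mV, R_th ≈ 3.33 kΩ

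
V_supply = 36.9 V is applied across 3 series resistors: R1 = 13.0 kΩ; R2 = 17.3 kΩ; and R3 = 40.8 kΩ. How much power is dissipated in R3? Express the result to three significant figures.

P ≈ 11.0 mW

Series current I = V_supply/ΣR = 36.9/71.10 = 0.5190 mA.
P = I²R = 0.2693 × 40.8 = 10.99 mW.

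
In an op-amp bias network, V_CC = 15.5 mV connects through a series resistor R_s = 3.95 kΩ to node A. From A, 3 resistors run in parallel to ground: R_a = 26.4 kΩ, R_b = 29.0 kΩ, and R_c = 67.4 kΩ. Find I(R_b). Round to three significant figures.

Parallel bank: R_p = 1/(1/26.4 + 1/29.0 + 1/67.4) = 11.47 kΩ.
V_A by voltage divider: V_A = 15.5 × 11.47/(3.95 + 11.47) = 11.53 mV.
Branch current I = V_A/R_b = 11.53/29.0 = 0.3976 µA.

I ≈ 0.398 µA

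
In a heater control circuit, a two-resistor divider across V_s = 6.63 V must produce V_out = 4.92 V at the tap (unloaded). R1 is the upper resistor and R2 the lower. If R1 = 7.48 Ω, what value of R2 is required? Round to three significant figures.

Required fraction k = V_out/V_s = 0.7421.
So R2 = R1 · V_out/(V_s − V_out) = 7.48 × 4.92/(6.63 − 4.92) = 7.48 × 2.877 = 21.52 Ω.

R2 ≈ 21.5 Ω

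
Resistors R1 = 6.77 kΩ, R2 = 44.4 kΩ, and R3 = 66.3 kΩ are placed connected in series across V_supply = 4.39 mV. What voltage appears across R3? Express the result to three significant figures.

Total series resistance ΣR = 6.77 + 44.4 + 66.3 = 117.5 kΩ.
V = V_supply · R/ΣR = 4.39 × 0.5644 = 2.478 mV.

V ≈ 2.48 mV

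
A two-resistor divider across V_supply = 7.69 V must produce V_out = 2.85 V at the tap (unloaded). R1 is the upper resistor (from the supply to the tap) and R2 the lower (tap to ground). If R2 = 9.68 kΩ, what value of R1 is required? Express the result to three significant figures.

The divider ratio is R2/(R1+R2) = 2.85/7.69 = 0.3706.
So R1 = R2 · (V_supply/V_out − 1) = 9.68 × (7.69/2.85 − 1) = 9.68 × 1.698 = 16.44 kΩ.

R1 ≈ 16.4 kΩ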